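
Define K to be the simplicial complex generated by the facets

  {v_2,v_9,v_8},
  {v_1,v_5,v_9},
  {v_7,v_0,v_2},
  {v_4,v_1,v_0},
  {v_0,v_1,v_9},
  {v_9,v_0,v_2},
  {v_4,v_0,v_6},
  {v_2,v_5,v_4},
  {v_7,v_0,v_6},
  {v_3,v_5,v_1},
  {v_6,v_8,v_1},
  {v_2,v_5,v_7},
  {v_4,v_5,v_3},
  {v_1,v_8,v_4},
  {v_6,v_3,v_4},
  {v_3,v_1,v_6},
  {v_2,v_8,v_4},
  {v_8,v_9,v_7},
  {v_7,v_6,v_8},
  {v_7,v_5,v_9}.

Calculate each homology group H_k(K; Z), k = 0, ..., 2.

We work with the vertex ordering v_0 < v_1 < v_2 < v_3 < v_4 < v_5 < v_6 < v_7 < v_8 < v_9. The simplices of K, each written with vertices in increasing order, are:

  0-simplices (10): [v_0], [v_1], [v_2], [v_3], [v_4], [v_5], [v_6], [v_7], [v_8], [v_9]
  1-simplices (30): (30 of them)
  2-simplices (20): (20 of them)

giving chain groups C_0 ≅ Z^10, C_1 ≅ Z^30, C_2 ≅ Z^20.

∂_1: C_1 → C_0 maps an edge to its endpoints' difference, ∂[p,q] = q − p. For instance
  ∂[v_0,v_1] = [v_1] − [v_0].
The resulting 10×30 matrix has rank 9, and its Smith normal form has invariant factors (1,1,1,1,1,1,1,1,1).

The boundary map ∂_2: C_2 → C_1 acts by ∂[p,q,r] = [q,r] − [p,r] + [p,q]. For instance
  ∂[v_3,v_4,v_5] = [v_4,v_5] − [v_3,v_5] + [v_3,v_4],
  ∂[v_0,v_1,v_9] = [v_1,v_9] − [v_0,v_9] + [v_0,v_1].
The 30×20 boundary matrix has rank 20 and Smith normal form diag(1,1,1,1,1,1,1,1,1,1,1,1,1,1,1,1,1,1,1,2).

Reading off H_k = ker ∂_k / im ∂_{k+1}:

  H_0: rank C_0 − rank ∂_1 = 10 − 9 = 1, and the invariant factors of ∂_1 are all 1, so H_0 = Z.
  H_1: rank ker ∂_1 − rank ∂_2 = (30 − 9) − 20 = 1, and ∂_2 has invariant factor 2 > 1, so H_1 = Z ⊕ Z/2Z.
  H_2: rank ker ∂_2 − rank ∂_3 = (20 − 20) − 0 = 0, and there is no ∂_3, so H_2 = 0.

As a check, the Euler characteristic is 10 − 30 + 20 = 0, which agrees with 1 − 1 + 0 = 0.

H_0 = Z,  H_1 = Z ⊕ Z/2Z,  H_2 = 0.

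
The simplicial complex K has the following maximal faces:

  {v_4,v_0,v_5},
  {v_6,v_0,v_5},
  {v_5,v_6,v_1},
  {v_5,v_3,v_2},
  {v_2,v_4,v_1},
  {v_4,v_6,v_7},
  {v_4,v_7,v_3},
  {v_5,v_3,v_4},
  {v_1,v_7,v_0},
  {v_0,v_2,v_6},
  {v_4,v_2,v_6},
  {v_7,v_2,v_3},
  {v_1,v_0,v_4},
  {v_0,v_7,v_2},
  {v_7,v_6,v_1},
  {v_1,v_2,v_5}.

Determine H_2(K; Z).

H_2 = Z.

Take the total order v_0 < v_1 < v_2 < v_3 < v_4 < v_5 < v_6 < v_7 on the vertex set. Then K (dimension 2) consists of the simplices:

  0-simplices (8): [v_0], [v_1], [v_2], [v_3], [v_4], [v_5], [v_6], [v_7]
  1-simplices (24): (24 of them)
  2-simplices (16): (16 of them)

so the chain groups are C_0 ≅ Z^8, C_1 ≅ Z^24, C_2 ≅ Z^16.

∂_1: C_1 → C_0 sends each edge [p,q] (with p < q) to q − p. For instance
  ∂[v_0,v_6] = [v_6] − [v_0].
This gives a 8×24 integer matrix of rank 7; reducing to Smith normal form yields diagonal entries (1,1,1,1,1,1,1).

∂_2: C_2 → C_1 sends each 2-simplex [p,q,r] to [q,r] − [p,r] + [p,q]. For instance
  ∂[v_0,v_1,v_7] = [v_1,v_7] − [v_0,v_7] + [v_0,v_1],
  ∂[v_2,v_4,v_6] = [v_4,v_6] − [v_2,v_6] + [v_2,v_4].
The resulting 24×16 matrix has rank 15, and its Smith normal form has invariant factors (1,1,1,1,1,1,1,1,1,1,1,1,1,1,1).

Computing H_k = (kernel of ∂_k) / (image of ∂_{k+1}):

  H_2: rank ker ∂_2 − rank ∂_3 = (16 − 15) − 0 = 1, and there is no ∂_3, so H_2 = Z.

(K is a triangulation of the torus T^2.)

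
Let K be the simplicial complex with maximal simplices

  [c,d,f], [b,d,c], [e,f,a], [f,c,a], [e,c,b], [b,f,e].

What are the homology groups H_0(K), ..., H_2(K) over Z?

H_0 ≅ Z,  H_1 ≅ Z,  H_2 = 0.

K has 6 vertices, 12 edges, 6 triangles.
rank ∂_0 = 0, rank ∂_1 = 5 ⇒ b_0 = 6 − 0 − 5 = 1; all invariant factors of ∂_1 are 1 so no torsion. So H_0 ≅ Z.
rank ∂_1 = 5, rank ∂_2 = 6 ⇒ b_1 = 12 − 5 − 6 = 1; all invariant factors of ∂_2 are 1 so no torsion. So H_1 ≅ Z.
rank ∂_2 = 6, rank ∂_3 = 0 ⇒ b_2 = 6 − 6 − 0 = 0. So H_2 ≅ 0.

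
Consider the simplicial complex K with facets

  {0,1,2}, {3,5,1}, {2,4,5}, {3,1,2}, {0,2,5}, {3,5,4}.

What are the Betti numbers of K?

We work with the vertex ordering 0 < 1 < 2 < 3 < 4 < 5. The simplices of K, each written with vertices in increasing order, are:

  0-simplices (6): [0], [1], [2], [3], [4], [5]
  1-simplices (12): [0,1], [0,2], [0,5], [1,2], [1,3], [1,5], [2,3], [2,4], [2,5], [3,4], [3,5], [4,5]
  2-simplices (6): [0,1,2], [0,2,5], [1,2,3], [1,3,5], [2,4,5], [3,4,5]

Hence C_0 ≅ Z^6, C_1 ≅ Z^12, C_2 ≅ Z^6.

∂_1: C_1 → C_0 sends each edge [p,q] (with p < q) to q − p. For instance
  ∂[2,5] = [5] − [2].
The 6×12 boundary matrix has rank 5 and Smith normal form diag(1,1,1,1,1).

The boundary map ∂_2: C_2 → C_1 acts by ∂[p,q,r] = [q,r] − [p,r] + [p,q]. For instance
  ∂[1,3,5] = [3,5] − [1,5] + [1,3],
  ∂[3,4,5] = [4,5] − [3,5] + [3,4].
This gives a 12×6 integer matrix of rank 6; reducing to Smith normal form yields diagonal entries (1,1,1,1,1,1).

From H_k ≅ ker(∂_k) / im(∂_{k+1}) we obtain:

  H_0: rank C_0 − rank ∂_1 = 6 − 5 = 1, and the invariant factors of ∂_1 are all 1, so H_0 = Z.
  H_1: rank ker ∂_1 − rank ∂_2 = (12 − 5) − 6 = 1, and the invariant factors of ∂_2 are all 1, so H_1 = Z.
  H_2: rank ker ∂_2 − rank ∂_3 = (6 − 6) − 0 = 0, and there is no ∂_3, so H_2 = 0.

(K is a triangulation of the cylinder S^1 x I.)

Hence the Betti numbers are b_0 = 1, b_1 = 1, b_2 = 0.

b_0 = 1, b_1 = 1, b_2 = 0.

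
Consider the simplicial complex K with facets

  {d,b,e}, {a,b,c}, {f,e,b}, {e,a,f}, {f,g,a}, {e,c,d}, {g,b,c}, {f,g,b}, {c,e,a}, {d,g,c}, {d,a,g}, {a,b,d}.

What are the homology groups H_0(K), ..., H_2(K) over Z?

Take the total order a < b < c < d < e < f < g on the vertex set. Then K (dimension 2) consists of the simplices:

  0-simplices (7): a, b, c, d, e, f, g
  1-simplices (18): ab, ac, ad, ae, af, ag, bc, bd, be, bf, bg, cd, ce, cg, de, dg, ef, fg
  2-simplices (12): abc, abd, ace, adg, aef, afg, bcg, bde, bef, bfg, cde, cdg

so the chain groups are C_0 ≅ Z^7, C_1 ≅ Z^18, C_2 ≅ Z^12.

Boundary ∂_1: C_1 → C_0 sends each edge [p,q] (with p < q) to q − p.
The 7×18 boundary matrix has rank 6 and Smith normal form diag(1,1,1,1,1,1).

The boundary map ∂_2: C_2 → C_1 acts by ∂[p,q,r] = [q,r] − [p,r] + [p,q]. For instance
  ∂abc = bc − ac + ab,
  ∂cdg = dg − cg + cd.
As a 18×12 matrix over Z this has rank 12, with invariant factors (1,1,1,1,1,1,1,1,1,1,1,2).

Computing H_k = (kernel of ∂_k) / (image of ∂_{k+1}):

  H_0: rank C_0 − rank ∂_1 = 7 − 6 = 1, and the invariant factors of ∂_1 are all 1, so H_0 ≅ Z.
  H_1: rank ker ∂_1 − rank ∂_2 = (18 − 6) − 12 = 0, and ∂_2 has invariant factor 2 > 1, so H_1 ≅ Z/2.
  H_2: rank ker ∂_2 − rank ∂_3 = (12 − 12) − 0 = 0, and there is no ∂_3, so H_2 ≅ 0.

(K is a triangulation of the real projective plane RP^2.)

H_0 ≅ Z,  H_1 ≅ Z/2,  H_2 = 0.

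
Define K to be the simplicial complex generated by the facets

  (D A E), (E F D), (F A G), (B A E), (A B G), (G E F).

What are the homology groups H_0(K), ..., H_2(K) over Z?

H_0 = Z,  H_1 = Z,  H_2 = 0.

Take the total order A < B < D < E < F < G on the vertex set. Then K (dimension 2) consists of the simplices:

  0-simplices (6): A, B, D, E, F, G
  1-simplices (12): AB, AD, AE, AF, AG, BE, BG, DE, DF, EF, EG, FG
  2-simplices (6): ABE, ABG, ADE, AFG, DEF, EFG

Hence C_0 ≅ Z^6, C_1 ≅ Z^12, C_2 ≅ Z^6.

The boundary map ∂_1: C_1 → C_0 is given by ∂[p,q] = [q] − [p]. For instance
  ∂FG = G − F.
This gives a 6×12 integer matrix of rank 5; reducing to Smith normal form yields diagonal entries (1,1,1,1,1).

The boundary map ∂_2: C_2 → C_1 acts by ∂[p,q,r] = [q,r] − [p,r] + [p,q]. For instance
  ∂ABE = BE − AE + AB,
  ∂AFG = FG − AG + AF.
As a 12×6 matrix over Z this has rank 6, with invariant factors (1,1,1,1,1,1).

Reading off H_k = ker ∂_k / im ∂_{k+1}:

  H_0: rank C_0 − rank ∂_1 = 6 − 5 = 1, and the invariant factors of ∂_1 are all 1, so H_0 = Z.
  H_1: rank ker ∂_1 − rank ∂_2 = (12 − 5) − 6 = 1, and the invariant factors of ∂_2 are all 1, so H_1 = Z.
  H_2: rank ker ∂_2 − rank ∂_3 = (6 − 6) − 0 = 0, and there is no ∂_3, so H_2 = 0.

As a check, the Euler characteristic is 6 − 12 + 6 = 0, which agrees with 1 − 1 + 0 = 0.
(K is a triangulation of the cylinder S^1 x I.)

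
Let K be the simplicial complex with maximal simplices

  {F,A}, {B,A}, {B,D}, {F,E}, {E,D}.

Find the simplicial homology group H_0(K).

H_0 ≅ Z.

Take the total order A < B < D < E < F on the vertex set. Then K (dimension 1) consists of the simplices:

  0-simplices (5): A, B, D, E, F
  1-simplices (5): AB, AF, BD, DE, EF

giving chain groups C_0 ≅ Z^5, C_1 ≅ Z^5.

∂_1: C_1 → C_0 sends each edge [p,q] (with p < q) to q − p. For instance
  ∂EF = F − E.
The resulting 5×5 matrix has rank 4, and its Smith normal form has invariant factors (1,1,1,1).

From H_k ≅ ker(∂_k) / im(∂_{k+1}) we obtain:

  H_0: rank C_0 − rank ∂_1 = 5 − 4 = 1, and the invariant factors of ∂_1 are all 1, so H_0 ≅ Z.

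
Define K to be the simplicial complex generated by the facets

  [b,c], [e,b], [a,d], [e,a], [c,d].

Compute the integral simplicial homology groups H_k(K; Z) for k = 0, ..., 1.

H_0 ≅ Z,  H_1 ≅ Z.

K has 5 vertices, 5 edges.
rank ∂_0 = 0, rank ∂_1 = 4 ⇒ b_0 = 5 − 0 − 4 = 1; all invariant factors of ∂_1 are 1 so no torsion. So H_0 = Z.
rank ∂_1 = 4, rank ∂_2 = 0 ⇒ b_1 = 5 − 4 − 0 = 1. So H_1 = Z.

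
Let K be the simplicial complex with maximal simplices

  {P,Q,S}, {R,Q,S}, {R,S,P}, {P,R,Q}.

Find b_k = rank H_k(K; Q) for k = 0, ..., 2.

Take the total order P < Q < R < S on the vertex set. Then K (dimension 2) consists of the simplices:

  0-simplices (4): P, Q, R, S
  1-simplices (6): PQ, PR, PS, QR, QS, RS
  2-simplices (4): PQR, PQS, PRS, QRS

Hence C_0 ≅ Z^4, C_1 ≅ Z^6, C_2 ≅ Z^4.

Boundary ∂_1: C_1 → C_0 sends each edge [p,q] (with p < q) to q − p. For instance
  ∂PS = S − P.
The resulting 4×6 matrix has rank 3, and its Smith normal form has invariant factors (1,1,1).

Boundary ∂_2: C_2 → C_1 maps a triangle to the signed sum of its edges. For instance
  ∂PQR = QR − PR + PQ,
  ∂PQS = QS − PS + PQ.
The resulting 6×4 matrix has rank 3, and its Smith normal form has invariant factors (1,1,1).

Now H_k = ker ∂_k / im ∂_{k+1}, so:

  H_0: rank C_0 − rank ∂_1 = 4 − 3 = 1, and the invariant factors of ∂_1 are all 1, so H_0 ≅ Z.
  H_1: rank ker ∂_1 − rank ∂_2 = (6 − 3) − 3 = 0, and the invariant factors of ∂_2 are all 1, so H_1 ≅ 0.
  H_2: rank ker ∂_2 − rank ∂_3 = (4 − 3) − 0 = 1, and there is no ∂_3, so H_2 ≅ Z.

Hence the Betti numbers are b_0 = 1, b_1 = 0, b_2 = 1.

b_0 = 1, b_1 = 0, b_2 = 1.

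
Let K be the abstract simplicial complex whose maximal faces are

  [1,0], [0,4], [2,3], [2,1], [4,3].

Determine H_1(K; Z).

H_1 ≅ Z.

We work with the vertex ordering 0 < 1 < 2 < 3 < 4. The simplices of K, each written with vertices in increasing order, are:

  0-simplices (5): [0], [1], [2], [3], [4]
  1-simplices (5): [0,1], [0,4], [1,2], [2,3], [3,4]

giving chain groups C_0 ≅ Z^5, C_1 ≅ Z^5.

The boundary map ∂_1: C_1 → C_0 sends each edge [p,q] (with p < q) to q − p. For instance
  ∂[0,4] = [4] − [0].
The 5×5 boundary matrix has rank 4 and Smith normal form diag(1,1,1,1).

From H_k ≅ ker(∂_k) / im(∂_{k+1}) we obtain:

  H_1: rank ker ∂_1 − rank ∂_2 = (5 − 4) − 0 = 1, and there is no ∂_2, so H_1 ≅ Z.

(K is a triangulation of the circle S^1.)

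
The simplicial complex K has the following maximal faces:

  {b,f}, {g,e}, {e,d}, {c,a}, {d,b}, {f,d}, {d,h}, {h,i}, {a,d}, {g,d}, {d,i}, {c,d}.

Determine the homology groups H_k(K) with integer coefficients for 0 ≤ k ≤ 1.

Take the total order a < b < c < d < e < f < g < h < i on the vertex set. Then K (dimension 1) consists of the simplices:

  0-simplices (9): a, b, c, d, e, f, g, h, i
  1-simplices (12): ac, ad, bd, bf, cd, de, df, dg, dh, di, eg, hi

giving chain groups C_0 ≅ Z^9, C_1 ≅ Z^12.

The boundary map ∂_1: C_1 → C_0 is given by ∂[p,q] = [q] − [p]. For instance
  ∂dh = h − d.
As a 9×12 matrix over Z this has rank 8, with invariant factors (1,1,1,1,1,1,1,1).

Now H_k = ker ∂_k / im ∂_{k+1}, so:

  H_0: rank C_0 − rank ∂_1 = 9 − 8 = 1, and the invariant factors of ∂_1 are all 1, so H_0 ≅ Z.
  H_1: rank ker ∂_1 − rank ∂_2 = (12 − 8) − 0 = 4, and there is no ∂_2, so H_1 ≅ Z^4.

As a check, the Euler characteristic is 9 − 12 = -3, which agrees with 1 − 4 = -3.

H_0 ≅ Z,  H_1 ≅ Z^4.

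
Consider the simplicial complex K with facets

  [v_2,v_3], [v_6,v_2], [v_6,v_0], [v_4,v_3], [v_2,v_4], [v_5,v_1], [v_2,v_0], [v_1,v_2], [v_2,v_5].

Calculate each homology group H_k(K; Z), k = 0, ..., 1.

We work with the vertex ordering v_0 < v_1 < v_2 < v_3 < v_4 < v_5 < v_6. The simplices of K, each written with vertices in increasing order, are:

  0-simplices (7): [v_0], [v_1], [v_2], [v_3], [v_4], [v_5], [v_6]
  1-simplices (9): [v_0,v_2], [v_0,v_6], [v_1,v_2], [v_1,v_5], [v_2,v_3], [v_2,v_4], [v_2,v_5], [v_2,v_6], [v_3,v_4]

so the chain groups are C_0 ≅ Z^7, C_1 ≅ Z^9.

∂_1: C_1 → C_0 maps an edge to its endpoints' difference, ∂[p,q] = q − p.
This gives a 7×9 integer matrix of rank 6; reducing to Smith normal form yields diagonal entries (1,1,1,1,1,1).

Computing H_k = (kernel of ∂_k) / (image of ∂_{k+1}):

  H_0: rank C_0 − rank ∂_1 = 7 − 6 = 1, and the invariant factors of ∂_1 are all 1, so H_0 ≅ Z.
  H_1: rank ker ∂_1 − rank ∂_2 = (9 − 6) − 0 = 3, and there is no ∂_2, so H_1 ≅ Z^3.

H_0 ≅ Z,  H_1 ≅ Z^3.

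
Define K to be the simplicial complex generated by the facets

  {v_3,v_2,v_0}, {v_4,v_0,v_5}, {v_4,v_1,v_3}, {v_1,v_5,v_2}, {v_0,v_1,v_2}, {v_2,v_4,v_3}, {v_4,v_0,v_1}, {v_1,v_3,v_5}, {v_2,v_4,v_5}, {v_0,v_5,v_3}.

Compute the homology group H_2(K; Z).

H_2 = 0.

Take the total order v_0 < v_1 < v_2 < v_3 < v_4 < v_5 on the vertex set. Then K (dimension 2) consists of the simplices:

  0-simplices (6): [v_0], [v_1], [v_2], [v_3], [v_4], [v_5]
  1-simplices (15): (15 of them)
  2-simplices (10): [v_0,v_1,v_2], [v_0,v_1,v_4], [v_0,v_2,v_3], [v_0,v_3,v_5], [v_0,v_4,v_5], [v_1,v_2,v_5], [v_1,v_3,v_4], [v_1,v_3,v_5], [v_2,v_3,v_4], [v_2,v_4,v_5]

Hence C_0 ≅ Z^6, C_1 ≅ Z^15, C_2 ≅ Z^10.

Boundary ∂_1: C_1 → C_0 maps an edge to its endpoints' difference, ∂[p,q] = q − p. For instance
  ∂[v_0,v_4] = [v_4] − [v_0].
This gives a 6×15 integer matrix of rank 5; reducing to Smith normal form yields diagonal entries (1,1,1,1,1).

The boundary map ∂_2: C_2 → C_1 sends each 2-simplex [p,q,r] to [q,r] − [p,r] + [p,q]. For instance
  ∂[v_0,v_3,v_5] = [v_3,v_5] − [v_0,v_5] + [v_0,v_3],
  ∂[v_1,v_2,v_5] = [v_2,v_5] − [v_1,v_5] + [v_1,v_2].
As a 15×10 matrix over Z this has rank 10, with invariant factors (1,1,1,1,1,1,1,1,1,2).

Computing H_k = (kernel of ∂_k) / (image of ∂_{k+1}):

  H_2: rank ker ∂_2 − rank ∂_3 = (10 − 10) − 0 = 0, and there is no ∂_3, so H_2 ≅ 0.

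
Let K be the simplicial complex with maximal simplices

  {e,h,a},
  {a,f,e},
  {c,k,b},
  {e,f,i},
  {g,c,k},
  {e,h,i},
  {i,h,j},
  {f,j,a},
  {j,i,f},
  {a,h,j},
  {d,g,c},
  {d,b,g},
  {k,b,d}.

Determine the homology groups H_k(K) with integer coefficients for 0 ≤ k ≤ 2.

H_0 ≅ Z^2,  H_1 ≅ Z,  H_2 ≅ Z.

K has 11 vertices, 22 edges, 13 triangles.
rank ∂_0 = 0, rank ∂_1 = 9 ⇒ b_0 = 11 − 0 − 9 = 2; all invariant factors of ∂_1 are 1 so no torsion. So H_0 ≅ Z^2.
rank ∂_1 = 9, rank ∂_2 = 12 ⇒ b_1 = 22 − 9 − 12 = 1; all invariant factors of ∂_2 are 1 so no torsion. So H_1 ≅ Z.
rank ∂_2 = 12, rank ∂_3 = 0 ⇒ b_2 = 13 − 12 − 0 = 1. So H_2 ≅ Z.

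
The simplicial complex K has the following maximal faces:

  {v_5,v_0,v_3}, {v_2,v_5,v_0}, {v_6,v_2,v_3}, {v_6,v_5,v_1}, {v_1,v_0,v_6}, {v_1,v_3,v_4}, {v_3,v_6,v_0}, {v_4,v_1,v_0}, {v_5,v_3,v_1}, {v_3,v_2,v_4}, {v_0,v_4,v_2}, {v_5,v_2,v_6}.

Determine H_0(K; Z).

H_0 = Z.

We work with the vertex ordering v_0 < v_1 < v_2 < v_3 < v_4 < v_5 < v_6. The simplices of K, each written with vertices in increasing order, are:

  0-simplices (7): [v_0], [v_1], [v_2], [v_3], [v_4], [v_5], [v_6]
  1-simplices (18): (18 of them)
  2-simplices (12): (12 of them)

so the chain groups are C_0 ≅ Z^7, C_1 ≅ Z^18, C_2 ≅ Z^12.

Boundary ∂_1: C_1 → C_0 is given by ∂[p,q] = [q] − [p].
The resulting 7×18 matrix has rank 6, and its Smith normal form has invariant factors (1,1,1,1,1,1).

Boundary ∂_2: C_2 → C_1 maps a triangle to the signed sum of its edges. For instance
  ∂[v_0,v_2,v_4] = [v_2,v_4] − [v_0,v_4] + [v_0,v_2],
  ∂[v_0,v_1,v_6] = [v_1,v_6] − [v_0,v_6] + [v_0,v_1].
As a 18×12 matrix over Z this has rank 12, with invariant factors (1,1,1,1,1,1,1,1,1,1,1,2).

Reading off H_k = ker ∂_k / im ∂_{k+1}:

  H_0: rank C_0 − rank ∂_1 = 7 − 6 = 1, and the invariant factors of ∂_1 are all 1, so H_0 ≅ Z.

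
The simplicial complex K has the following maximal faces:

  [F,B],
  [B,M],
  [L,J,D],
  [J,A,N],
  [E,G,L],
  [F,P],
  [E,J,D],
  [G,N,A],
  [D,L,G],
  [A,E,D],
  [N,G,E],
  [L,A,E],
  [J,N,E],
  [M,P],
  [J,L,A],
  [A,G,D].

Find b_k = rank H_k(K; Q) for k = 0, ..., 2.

Fix the vertex order A < B < D < E < F < G < J < L < M < N < P and write every simplex with vertices in increasing order. Then dim K = 2 and the simplices of K are:

  0-simplices (11): A, B, D, E, F, G, J, L, M, N, P
  1-simplices (22): AD, AE, AG, AJ, AL, AN, BF, BM, DE, DG, DJ, DL, EG, EJ, EL, EN, FP, GL, GN, JL, JN, MP
  2-simplices (12): ADE, ADG, AEL, AGN, AJL, AJN, DEJ, DGL, DJL, EGL, EGN, EJN

so the chain groups are C_0 ≅ Z^11, C_1 ≅ Z^22, C_2 ≅ Z^12.

∂_1: C_1 → C_0 sends each edge [p,q] (with p < q) to q − p.
This gives a 11×22 integer matrix of rank 9; reducing to Smith normal form yields diagonal entries (1,1,1,1,1,1,1,1,1).

Boundary ∂_2: C_2 → C_1 maps a triangle to the signed sum of its edges. For instance
  ∂DJL = JL − DL + DJ,
  ∂AEL = EL − AL + AE.
The 22×12 boundary matrix has rank 12 and Smith normal form diag(1,1,1,1,1,1,1,1,1,1,1,2).

Computing H_k = (kernel of ∂_k) / (image of ∂_{k+1}):

  H_0: rank C_0 − rank ∂_1 = 11 − 9 = 2, and the invariant factors of ∂_1 are all 1, so H_0 ≅ Z^2.
  H_1: rank ker ∂_1 − rank ∂_2 = (22 − 9) − 12 = 1, and ∂_2 has invariant factor 2 > 1, so H_1 ≅ Z ⊕ Z/2.
  H_2: rank ker ∂_2 − rank ∂_3 = (12 − 12) − 0 = 0, and there is no ∂_3, so H_2 ≅ 0.

(K is a triangulation of the disjoint union of the circle S^1 and the real projective plane RP^2.)

Hence the Betti numbers are b_0 = 2, b_1 = 1, b_2 = 0.

b_0 = 2, b_1 = 1, b_2 = 0.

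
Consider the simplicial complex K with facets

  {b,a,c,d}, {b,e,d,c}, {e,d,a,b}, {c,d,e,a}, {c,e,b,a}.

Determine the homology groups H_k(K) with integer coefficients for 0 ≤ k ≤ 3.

H_0 ≅ Z,  H_1 = 0,  H_2 = 0,  H_3 ≅ Z.

We work with the vertex ordering a < b < c < d < e. The simplices of K, each written with vertices in increasing order, are:

  0-simplices (5): a, b, c, d, e
  1-simplices (10): ab, ac, ad, ae, bc, bd, be, cd, ce, de
  2-simplices (10): abc, abd, abe, acd, ace, ade, bcd, bce, bde, cde
  3-simplices (5): abcd, abce, abde, acde, bcde

Hence C_0 ≅ Z^5, C_1 ≅ Z^10, C_2 ≅ Z^10, C_3 ≅ Z^5.

Boundary ∂_1: C_1 → C_0 is given by ∂[p,q] = [q] − [p].
This gives a 5×10 integer matrix of rank 4; reducing to Smith normal form yields diagonal entries (1,1,1,1).

∂_2: C_2 → C_1 sends each 2-simplex [p,q,r] to [q,r] − [p,r] + [p,q]. For instance
  ∂acd = cd − ad + ac,
  ∂abe = be − ae + ab.
The 10×10 boundary matrix has rank 6 and Smith normal form diag(1,1,1,1,1,1).

Boundary ∂_3: C_3 → C_2 sends each 3-simplex σ to the alternating sum Σ_i (−1)^i (σ with its i-th vertex removed). For instance
  ∂bcde = cde − bde + bce − bcd,
  ∂abcd = bcd − acd + abd − abc.
As a 10×5 matrix over Z this has rank 4, with invariant factors (1,1,1,1).

Now H_k = ker ∂_k / im ∂_{k+1}, so:

  H_0: rank C_0 − rank ∂_1 = 5 − 4 = 1, and the invariant factors of ∂_1 are all 1, so H_0 = Z.
  H_1: rank ker ∂_1 − rank ∂_2 = (10 − 4) − 6 = 0, and the invariant factors of ∂_2 are all 1, so H_1 = 0.
  H_2: rank ker ∂_2 − rank ∂_3 = (10 − 6) − 4 = 0, and the invariant factors of ∂_3 are all 1, so H_2 = 0.
  H_3: rank ker ∂_3 − rank ∂_4 = (5 − 4) − 0 = 1, and there is no ∂_4, so H_3 = Z.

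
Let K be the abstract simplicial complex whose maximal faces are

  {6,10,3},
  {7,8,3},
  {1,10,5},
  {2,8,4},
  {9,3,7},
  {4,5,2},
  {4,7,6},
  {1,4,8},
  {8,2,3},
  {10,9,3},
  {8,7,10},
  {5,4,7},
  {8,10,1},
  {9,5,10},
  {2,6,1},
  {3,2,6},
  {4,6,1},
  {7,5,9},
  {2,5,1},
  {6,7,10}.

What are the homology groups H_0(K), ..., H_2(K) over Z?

H_0 ≅ Z,  H_1 ≅ Z ⊕ Z_2,  H_2 = 0.

Fix the vertex order 1 < 2 < 3 < 4 < 5 < 6 < 7 < 8 < 9 < 10 and write every simplex with vertices in increasing order. Then dim K = 2 and the simplices of K are:

  0-simplices (10): [1], [2], [3], [4], [5], [6], [7], [8], [9], [10]
  1-simplices (30): (30 of them)
  2-simplices (20): (20 of them)

so the chain groups are C_0 ≅ Z^10, C_1 ≅ Z^30, C_2 ≅ Z^20.

Boundary ∂_1: C_1 → C_0 maps an edge to its endpoints' difference, ∂[p,q] = q − p. For instance
  ∂[1,8] = [8] − [1].
This gives a 10×30 integer matrix of rank 9; reducing to Smith normal form yields diagonal entries (1,1,1,1,1,1,1,1,1).

The boundary map ∂_2: C_2 → C_1 maps a triangle to the signed sum of its edges. For instance
  ∂[1,4,8] = [4,8] − [1,8] + [1,4],
  ∂[2,3,6] = [3,6] − [2,6] + [2,3].
This gives a 30×20 integer matrix of rank 20; reducing to Smith normal form yields diagonal entries (1,1,1,1,1,1,1,1,1,1,1,1,1,1,1,1,1,1,1,2).

Reading off H_k = ker ∂_k / im ∂_{k+1}:

  H_0: rank C_0 − rank ∂_1 = 10 − 9 = 1, and the invariant factors of ∂_1 are all 1, so H_0 = Z.
  H_1: rank ker ∂_1 − rank ∂_2 = (30 − 9) − 20 = 1, and ∂_2 has invariant factor 2 > 1, so H_1 = Z ⊕ Z_2.
  H_2: rank ker ∂_2 − rank ∂_3 = (20 − 20) − 0 = 0, and there is no ∂_3, so H_2 = 0.

As a check, the Euler characteristic is 10 − 30 + 20 = 0, which agrees with 1 − 1 + 0 = 0.
(K is a triangulation of the Klein bottle.)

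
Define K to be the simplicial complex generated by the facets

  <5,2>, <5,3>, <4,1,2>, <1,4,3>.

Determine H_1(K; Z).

Take the total order 1 < 2 < 3 < 4 < 5 on the vertex set. Then K (dimension 2) consists of the simplices:

  0-simplices (5): [1], [2], [3], [4], [5]
  1-simplices (7): [1,2], [1,3], [1,4], [2,4], [2,5], [3,4], [3,5]
  2-simplices (2): [1,2,4], [1,3,4]

so the chain groups are C_0 ≅ Z^5, C_1 ≅ Z^7, C_2 ≅ Z^2.

Boundary ∂_1: C_1 → C_0 sends each edge [p,q] (with p < q) to q − p.
The resulting 5×7 matrix has rank 4, and its Smith normal form has invariant factors (1,1,1,1).

The boundary map ∂_2: C_2 → C_1 maps a triangle to the signed sum of its edges. For instance
  ∂[1,3,4] = [3,4] − [1,4] + [1,3],
  ∂[1,2,4] = [2,4] − [1,4] + [1,2].
The 7×2 boundary matrix has rank 2 and Smith normal form diag(1,1).

From H_k ≅ ker(∂_k) / im(∂_{k+1}) we obtain:

  H_1: rank ker ∂_1 − rank ∂_2 = (7 − 4) − 2 = 1, and the invariant factors of ∂_2 are all 1, so H_1 = Z.

H_1 ≅ Z.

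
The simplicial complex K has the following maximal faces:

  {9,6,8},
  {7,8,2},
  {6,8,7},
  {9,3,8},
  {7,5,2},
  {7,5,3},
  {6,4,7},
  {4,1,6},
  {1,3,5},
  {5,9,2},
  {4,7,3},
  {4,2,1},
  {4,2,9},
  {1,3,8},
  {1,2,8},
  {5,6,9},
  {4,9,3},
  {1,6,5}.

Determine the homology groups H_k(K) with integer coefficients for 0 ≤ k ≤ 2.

Order the vertices as 1 < 2 < 3 < 4 < 5 < 6 < 7 < 8 < 9. Listing each simplex with vertices in this order, K has dimension 2 with simplices:

  0-simplices (9): [1], [2], [3], [4], [5], [6], [7], [8], [9]
  1-simplices (27): (27 of them)
  2-simplices (18): [1,2,4], [1,2,8], [1,3,5], [1,3,8], [1,4,6], [1,5,6], [2,4,9], [2,5,7], [2,5,9], [2,7,8], [3,4,7], [3,4,9], [3,5,7], [3,8,9], [4,6,7], [5,6,9], [6,7,8], [6,8,9]

Hence C_0 ≅ Z^9, C_1 ≅ Z^27, C_2 ≅ Z^18.

Boundary ∂_1: C_1 → C_0 maps an edge to its endpoints' difference, ∂[p,q] = q − p. For instance
  ∂[1,4] = [4] − [1].
As a 9×27 matrix over Z this has rank 8, with invariant factors (1,1,1,1,1,1,1,1).

∂_2: C_2 → C_1 acts by ∂[p,q,r] = [q,r] − [p,r] + [p,q]. For instance
  ∂[1,2,8] = [2,8] − [1,8] + [1,2],
  ∂[6,7,8] = [7,8] − [6,8] + [6,7].
This gives a 27×18 integer matrix of rank 17; reducing to Smith normal form yields diagonal entries (1,1,1,1,1,1,1,1,1,1,1,1,1,1,1,1,1).

Now H_k = ker ∂_k / im ∂_{k+1}, so:

  H_0: rank C_0 − rank ∂_1 = 9 − 8 = 1, and the invariant factors of ∂_1 are all 1, so H_0 = Z.
  H_1: rank ker ∂_1 − rank ∂_2 = (27 − 8) − 17 = 2, and the invariant factors of ∂_2 are all 1, so H_1 = Z^2.
  H_2: rank ker ∂_2 − rank ∂_3 = (18 − 17) − 0 = 1, and there is no ∂_3, so H_2 = Z.

H_0 ≅ Z,  H_1 ≅ Z^2,  H_2 ≅ Z.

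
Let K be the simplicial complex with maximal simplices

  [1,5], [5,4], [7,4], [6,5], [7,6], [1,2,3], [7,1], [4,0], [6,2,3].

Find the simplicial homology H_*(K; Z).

H_0 = Z,  H_1 = Z^3,  H_2 = 0.

Take the total order 0 < 1 < 2 < 3 < 4 < 5 < 6 < 7 on the vertex set. Then K (dimension 2) consists of the simplices:

  0-simplices (8): [0], [1], [2], [3], [4], [5], [6], [7]
  1-simplices (12): [0,4], [1,2], [1,3], [1,5], [1,7], [2,3], [2,6], [3,6], [4,5], [4,7], [5,6], [6,7]
  2-simplices (2): [1,2,3], [2,3,6]

so the chain groups are C_0 ≅ Z^8, C_1 ≅ Z^12, C_2 ≅ Z^2.

∂_1: C_1 → C_0 maps an edge to its endpoints' difference, ∂[p,q] = q − p. For instance
  ∂[2,3] = [3] − [2].
As a 8×12 matrix over Z this has rank 7, with invariant factors (1,1,1,1,1,1,1).

Boundary ∂_2: C_2 → C_1 acts by ∂[p,q,r] = [q,r] − [p,r] + [p,q]. For instance
  ∂[2,3,6] = [3,6] − [2,6] + [2,3],
  ∂[1,2,3] = [2,3] − [1,3] + [1,2].
The 12×2 boundary matrix has rank 2 and Smith normal form diag(1,1).

Reading off H_k = ker ∂_k / im ∂_{k+1}:

  H_0: rank C_0 − rank ∂_1 = 8 − 7 = 1, and the invariant factors of ∂_1 are all 1, so H_0 = Z.
  H_1: rank ker ∂_1 − rank ∂_2 = (12 − 7) − 2 = 3, and the invariant factors of ∂_2 are all 1, so H_1 = Z^3.
  H_2: rank ker ∂_2 − rank ∂_3 = (2 − 2) − 0 = 0, and there is no ∂_3, so H_2 = 0.

As a check, the Euler characteristic is 8 − 12 + 2 = -2, which agrees with 1 − 3 + 0 = -2.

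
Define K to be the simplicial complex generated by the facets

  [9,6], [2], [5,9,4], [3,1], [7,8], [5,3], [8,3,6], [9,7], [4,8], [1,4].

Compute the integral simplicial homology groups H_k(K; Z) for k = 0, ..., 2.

H_0 = Z^2,  H_1 = Z^4,  H_2 = 0.

Fix the vertex order 1 < 2 < 3 < 4 < 5 < 6 < 7 < 8 < 9 and write every simplex with vertices in increasing order. Then dim K = 2 and the simplices of K are:

  0-simplices (9): [1], [2], [3], [4], [5], [6], [7], [8], [9]
  1-simplices (13): [1,3], [1,4], [3,5], [3,6], [3,8], [4,5], [4,8], [4,9], [5,9], [6,8], [6,9], [7,8], [7,9]
  2-simplices (2): [3,6,8], [4,5,9]

so the chain groups are C_0 ≅ Z^9, C_1 ≅ Z^13, C_2 ≅ Z^2.

Boundary ∂_1: C_1 → C_0 sends each edge [p,q] (with p < q) to q − p. For instance
  ∂[6,8] = [8] − [6].
This gives a 9×13 integer matrix of rank 7; reducing to Smith normal form yields diagonal entries (1,1,1,1,1,1,1).

Boundary ∂_2: C_2 → C_1 sends each 2-simplex [p,q,r] to [q,r] − [p,r] + [p,q]. For instance
  ∂[3,6,8] = [6,8] − [3,8] + [3,6],
  ∂[4,5,9] = [5,9] − [4,9] + [4,5].
This gives a 13×2 integer matrix of rank 2; reducing to Smith normal form yields diagonal entries (1,1).

Now H_k = ker ∂_k / im ∂_{k+1}, so:

  H_0: rank C_0 − rank ∂_1 = 9 − 7 = 2, and the invariant factors of ∂_1 are all 1, so H_0 = Z^2.
  H_1: rank ker ∂_1 − rank ∂_2 = (13 − 7) − 2 = 4, and the invariant factors of ∂_2 are all 1, so H_1 = Z^4.
  H_2: rank ker ∂_2 − rank ∂_3 = (2 − 2) − 0 = 0, and there is no ∂_3, so H_2 = 0.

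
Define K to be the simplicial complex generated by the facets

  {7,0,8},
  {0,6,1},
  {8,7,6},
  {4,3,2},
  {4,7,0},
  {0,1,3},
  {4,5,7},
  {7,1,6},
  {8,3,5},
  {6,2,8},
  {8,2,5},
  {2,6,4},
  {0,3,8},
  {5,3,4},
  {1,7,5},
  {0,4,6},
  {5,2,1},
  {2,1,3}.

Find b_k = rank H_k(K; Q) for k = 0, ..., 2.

b_0 = 1, b_1 = 1, b_2 = 0.

K has 9 vertices, 27 edges, 18 triangles.
rank ∂_0 = 0, rank ∂_1 = 8 ⇒ b_0 = 9 − 0 − 8 = 1; all invariant factors of ∂_1 are 1 so no torsion. So H_0 = Z.
rank ∂_1 = 8, rank ∂_2 = 18 ⇒ b_1 = 27 − 8 − 18 = 1; ∂_2 has invariant factor(s) [2] giving torsion. So H_1 = Z ⊕ Z/2.
rank ∂_2 = 18, rank ∂_3 = 0 ⇒ b_2 = 18 − 18 − 0 = 0. So H_2 = 0.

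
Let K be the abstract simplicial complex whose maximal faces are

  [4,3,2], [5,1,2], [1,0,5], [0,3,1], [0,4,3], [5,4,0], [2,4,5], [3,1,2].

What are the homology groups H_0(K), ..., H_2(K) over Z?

Order the vertices as 0 < 1 < 2 < 3 < 4 < 5. Listing each simplex with vertices in this order, K has dimension 2 with simplices:

  0-simplices (6): [0], [1], [2], [3], [4], [5]
  1-simplices (12): [0,1], [0,3], [0,4], [0,5], [1,2], [1,3], [1,5], [2,3], [2,4], [2,5], [3,4], [4,5]
  2-simplices (8): [0,1,3], [0,1,5], [0,3,4], [0,4,5], [1,2,3], [1,2,5], [2,3,4], [2,4,5]

giving chain groups C_0 ≅ Z^6, C_1 ≅ Z^12, C_2 ≅ Z^8.

The boundary map ∂_1: C_1 → C_0 sends each edge [p,q] (with p < q) to q − p. For instance
  ∂[1,5] = [5] − [1].
The 6×12 boundary matrix has rank 5 and Smith normal form diag(1,1,1,1,1).

The boundary map ∂_2: C_2 → C_1 sends each 2-simplex [p,q,r] to [q,r] − [p,r] + [p,q]. For instance
  ∂[2,3,4] = [3,4] − [2,4] + [2,3],
  ∂[0,4,5] = [4,5] − [0,5] + [0,4].
The resulting 12×8 matrix has rank 7, and its Smith normal form has invariant factors (1,1,1,1,1,1,1).

Reading off H_k = ker ∂_k / im ∂_{k+1}:

  H_0: rank C_0 − rank ∂_1 = 6 − 5 = 1, and the invariant factors of ∂_1 are all 1, so H_0 = Z.
  H_1: rank ker ∂_1 − rank ∂_2 = (12 − 5) − 7 = 0, and the invariant factors of ∂_2 are all 1, so H_1 = 0.
  H_2: rank ker ∂_2 − rank ∂_3 = (8 − 7) − 0 = 1, and there is no ∂_3, so H_2 = Z.

As a check, the Euler characteristic is 6 − 12 + 8 = 2, which agrees with 1 − 0 + 1 = 2.

H_0 = Z,  H_1 = 0,  H_2 = Z.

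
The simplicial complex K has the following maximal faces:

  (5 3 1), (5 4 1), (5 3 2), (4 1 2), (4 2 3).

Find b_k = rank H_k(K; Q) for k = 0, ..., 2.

Order the vertices as 1 < 2 < 3 < 4 < 5. Listing each simplex with vertices in this order, K has dimension 2 with simplices:

  0-simplices (5): [1], [2], [3], [4], [5]
  1-simplices (10): [1,2], [1,3], [1,4], [1,5], [2,3], [2,4], [2,5], [3,4], [3,5], [4,5]
  2-simplices (5): [1,2,4], [1,3,5], [1,4,5], [2,3,4], [2,3,5]

giving chain groups C_0 ≅ Z^5, C_1 ≅ Z^10, C_2 ≅ Z^5.

∂_1: C_1 → C_0 is given by ∂[p,q] = [q] − [p]. For instance
  ∂[4,5] = [5] − [4].
As a 5×10 matrix over Z this has rank 4, with invariant factors (1,1,1,1).

Boundary ∂_2: C_2 → C_1 acts by ∂[p,q,r] = [q,r] − [p,r] + [p,q]. For instance
  ∂[1,3,5] = [3,5] − [1,5] + [1,3],
  ∂[1,4,5] = [4,5] − [1,5] + [1,4].
As a 10×5 matrix over Z this has rank 5, with invariant factors (1,1,1,1,1).

Computing H_k = (kernel of ∂_k) / (image of ∂_{k+1}):

  H_0: rank C_0 − rank ∂_1 = 5 − 4 = 1, and the invariant factors of ∂_1 are all 1, so H_0 ≅ Z.
  H_1: rank ker ∂_1 − rank ∂_2 = (10 − 4) − 5 = 1, and the invariant factors of ∂_2 are all 1, so H_1 ≅ Z.
  H_2: rank ker ∂_2 − rank ∂_3 = (5 − 5) − 0 = 0, and there is no ∂_3, so H_2 ≅ 0.

Hence the Betti numbers are b_0 = 1, b_1 = 1, b_2 = 0.

b_0 = 1, b_1 = 1, b_2 = 0.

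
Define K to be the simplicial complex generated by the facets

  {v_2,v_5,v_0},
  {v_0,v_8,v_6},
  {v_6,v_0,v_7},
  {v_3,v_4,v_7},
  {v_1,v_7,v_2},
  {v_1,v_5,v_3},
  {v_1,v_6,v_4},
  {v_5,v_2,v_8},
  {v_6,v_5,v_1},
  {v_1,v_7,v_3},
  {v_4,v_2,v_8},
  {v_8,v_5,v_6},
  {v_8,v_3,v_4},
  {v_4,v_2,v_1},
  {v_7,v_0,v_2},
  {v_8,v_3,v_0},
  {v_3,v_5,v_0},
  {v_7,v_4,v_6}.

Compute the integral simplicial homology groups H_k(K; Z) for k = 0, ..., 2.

H_0 = Z,  H_1 = Z ⊕ Z/2,  H_2 = 0.

Fix the vertex order v_0 < v_1 < v_2 < v_3 < v_4 < v_5 < v_6 < v_7 < v_8 and write every simplex with vertices in increasing order. Then dim K = 2 and the simplices of K are:

  0-simplices (9): [v_0], [v_1], [v_2], [v_3], [v_4], [v_5], [v_6], [v_7], [v_8]
  1-simplices (27): (27 of them)
  2-simplices (18): (18 of them)

Hence C_0 ≅ Z^9, C_1 ≅ Z^27, C_2 ≅ Z^18.

∂_1: C_1 → C_0 sends each edge [p,q] (with p < q) to q − p. For instance
  ∂[v_0,v_3] = [v_3] − [v_0].
The 9×27 boundary matrix has rank 8 and Smith normal form diag(1,1,1,1,1,1,1,1).

∂_2: C_2 → C_1 sends each 2-simplex [p,q,r] to [q,r] − [p,r] + [p,q]. For instance
  ∂[v_4,v_6,v_7] = [v_6,v_7] − [v_4,v_7] + [v_4,v_6],
  ∂[v_1,v_5,v_6] = [v_5,v_6] − [v_1,v_6] + [v_1,v_5].
This gives a 27×18 integer matrix of rank 18; reducing to Smith normal form yields diagonal entries (1,1,1,1,1,1,1,1,1,1,1,1,1,1,1,1,1,2).

Now H_k = ker ∂_k / im ∂_{k+1}, so:

  H_0: rank C_0 − rank ∂_1 = 9 − 8 = 1, and the invariant factors of ∂_1 are all 1, so H_0 ≅ Z.
  H_1: rank ker ∂_1 − rank ∂_2 = (27 − 8) − 18 = 1, and ∂_2 has invariant factor 2 > 1, so H_1 ≅ Z ⊕ Z/2.
  H_2: rank ker ∂_2 − rank ∂_3 = (18 − 18) − 0 = 0, and there is no ∂_3, so H_2 ≅ 0.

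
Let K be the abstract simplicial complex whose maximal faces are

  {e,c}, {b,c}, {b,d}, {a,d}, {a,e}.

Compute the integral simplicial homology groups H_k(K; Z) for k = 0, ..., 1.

H_0 ≅ Z,  H_1 ≅ Z.

Fix the vertex order a < b < c < d < e and write every simplex with vertices in increasing order. Then dim K = 1 and the simplices of K are:

  0-simplices (5): a, b, c, d, e
  1-simplices (5): ad, ae, bc, bd, ce

Hence C_0 ≅ Z^5, C_1 ≅ Z^5.

Boundary ∂_1: C_1 → C_0 sends each edge [p,q] (with p < q) to q − p. For instance
  ∂ae = e − a.
The resulting 5×5 matrix has rank 4, and its Smith normal form has invariant factors (1,1,1,1).

Computing H_k = (kernel of ∂_k) / (image of ∂_{k+1}):

  H_0: rank C_0 − rank ∂_1 = 5 − 4 = 1, and the invariant factors of ∂_1 are all 1, so H_0 ≅ Z.
  H_1: rank ker ∂_1 − rank ∂_2 = (5 − 4) − 0 = 1, and there is no ∂_2, so H_1 ≅ Z.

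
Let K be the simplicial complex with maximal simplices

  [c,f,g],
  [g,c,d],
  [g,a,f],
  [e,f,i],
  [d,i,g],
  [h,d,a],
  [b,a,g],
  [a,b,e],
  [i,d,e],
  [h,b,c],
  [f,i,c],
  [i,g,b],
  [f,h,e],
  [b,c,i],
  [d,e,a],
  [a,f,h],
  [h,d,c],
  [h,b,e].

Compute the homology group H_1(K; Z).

H_1 = Z ⊕ Z_2.

K has 9 vertices, 27 edges, 18 triangles.
rank ∂_1 = 8, rank ∂_2 = 18 ⇒ b_1 = 27 − 8 − 18 = 1; ∂_2 has invariant factor(s) [2] giving torsion. So H_1 = Z ⊕ Z_2.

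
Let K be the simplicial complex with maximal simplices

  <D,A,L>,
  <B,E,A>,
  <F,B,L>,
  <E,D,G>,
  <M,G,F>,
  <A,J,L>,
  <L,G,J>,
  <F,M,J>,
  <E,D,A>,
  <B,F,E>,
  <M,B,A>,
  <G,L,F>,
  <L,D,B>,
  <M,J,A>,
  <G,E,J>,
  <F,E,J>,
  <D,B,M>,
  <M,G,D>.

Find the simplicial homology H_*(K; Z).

K has 9 vertices, 27 edges, 18 triangles.
rank ∂_0 = 0, rank ∂_1 = 8 ⇒ b_0 = 9 − 0 − 8 = 1; all invariant factors of ∂_1 are 1 so no torsion. So H_0 = Z.
rank ∂_1 = 8, rank ∂_2 = 18 ⇒ b_1 = 27 − 8 − 18 = 1; ∂_2 has invariant factor(s) [2] giving torsion. So H_1 = Z ⊕ Z/2.
rank ∂_2 = 18, rank ∂_3 = 0 ⇒ b_2 = 18 − 18 − 0 = 0. So H_2 = 0.

H_0 = Z,  H_1 = Z ⊕ Z/2,  H_2 = 0.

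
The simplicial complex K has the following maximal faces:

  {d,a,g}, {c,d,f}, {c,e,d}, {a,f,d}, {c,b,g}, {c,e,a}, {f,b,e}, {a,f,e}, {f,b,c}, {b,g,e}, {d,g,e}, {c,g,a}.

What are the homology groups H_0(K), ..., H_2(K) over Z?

H_0 = Z,  H_1 = Z/2,  H_2 = 0.

Fix the vertex order a < b < c < d < e < f < g and write every simplex with vertices in increasing order. Then dim K = 2 and the simplices of K are:

  0-simplices (7): a, b, c, d, e, f, g
  1-simplices (18): ac, ad, ae, af, ag, bc, be, bf, bg, cd, ce, cf, cg, de, df, dg, ef, eg
  2-simplices (12): ace, acg, adf, adg, aef, bcf, bcg, bef, beg, cde, cdf, deg

so the chain groups are C_0 ≅ Z^7, C_1 ≅ Z^18, C_2 ≅ Z^12.

The boundary map ∂_1: C_1 → C_0 sends each edge [p,q] (with p < q) to q − p.
This gives a 7×18 integer matrix of rank 6; reducing to Smith normal form yields diagonal entries (1,1,1,1,1,1).

Boundary ∂_2: C_2 → C_1 sends each 2-simplex [p,q,r] to [q,r] − [p,r] + [p,q]. For instance
  ∂deg = eg − dg + de,
  ∂adf = df − af + ad.
The resulting 18×12 matrix has rank 12, and its Smith normal form has invariant factors (1,1,1,1,1,1,1,1,1,1,1,2).

Now H_k = ker ∂_k / im ∂_{k+1}, so:

  H_0: rank C_0 − rank ∂_1 = 7 − 6 = 1, and the invariant factors of ∂_1 are all 1, so H_0 ≅ Z.
  H_1: rank ker ∂_1 − rank ∂_2 = (18 − 6) − 12 = 0, and ∂_2 has invariant factor 2 > 1, so H_1 ≅ Z/2.
  H_2: rank ker ∂_2 − rank ∂_3 = (12 − 12) − 0 = 0, and there is no ∂_3, so H_2 ≅ 0.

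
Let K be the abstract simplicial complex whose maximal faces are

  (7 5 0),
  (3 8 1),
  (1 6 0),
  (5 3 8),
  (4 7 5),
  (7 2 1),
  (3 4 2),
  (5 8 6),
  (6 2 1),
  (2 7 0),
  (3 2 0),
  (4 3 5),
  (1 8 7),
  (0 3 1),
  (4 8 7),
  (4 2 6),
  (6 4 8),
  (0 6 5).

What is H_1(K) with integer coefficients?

We work with the vertex ordering 0 < 1 < 2 < 3 < 4 < 5 < 6 < 7 < 8. The simplices of K, each written with vertices in increasing order, are:

  0-simplices (9): [0], [1], [2], [3], [4], [5], [6], [7], [8]
  1-simplices (27): (27 of them)
  2-simplices (18): [0,1,3], [0,1,6], [0,2,3], [0,2,7], [0,5,6], [0,5,7], [1,2,6], [1,2,7], [1,3,8], [1,7,8], [2,3,4], [2,4,6], [3,4,5], [3,5,8], [4,5,7], [4,6,8], [4,7,8], [5,6,8]

so the chain groups are C_0 ≅ Z^9, C_1 ≅ Z^27, C_2 ≅ Z^18.

∂_1: C_1 → C_0 is given by ∂[p,q] = [q] − [p]. For instance
  ∂[6,8] = [8] − [6].
As a 9×27 matrix over Z this has rank 8, with invariant factors (1,1,1,1,1,1,1,1).

The boundary map ∂_2: C_2 → C_1 maps a triangle to the signed sum of its edges. For instance
  ∂[1,2,7] = [2,7] − [1,7] + [1,2],
  ∂[3,5,8] = [5,8] − [3,8] + [3,5].
The 27×18 boundary matrix has rank 18 and Smith normal form diag(1,1,1,1,1,1,1,1,1,1,1,1,1,1,1,1,1,2).

Computing H_k = (kernel of ∂_k) / (image of ∂_{k+1}):

  H_1: rank ker ∂_1 − rank ∂_2 = (27 − 8) − 18 = 1, and ∂_2 has invariant factor 2 > 1, so H_1 = Z ⊕ Z/2.

(K is a triangulation of the Klein bottle.)

H_1 ≅ Z ⊕ Z/2.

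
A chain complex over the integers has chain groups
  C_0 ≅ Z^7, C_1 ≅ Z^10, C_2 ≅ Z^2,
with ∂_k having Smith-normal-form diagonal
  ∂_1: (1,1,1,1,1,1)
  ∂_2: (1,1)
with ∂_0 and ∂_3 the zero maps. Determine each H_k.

H_0 ≅ Z,  H_1 ≅ Z^2,  H_2 = 0.

H_0: b_0 = 7 − 0 − 6 = 1; torsion from ∂_1 factors > 1: none. So H_0 ≅ Z.
H_1: b_1 = 10 − 6 − 2 = 2; torsion from ∂_2 factors > 1: none. So H_1 ≅ Z^2.
H_2: b_2 = 2 − 2 − 0 = 0; torsion from ∂_3 factors > 1: none. So H_2 ≅ 0.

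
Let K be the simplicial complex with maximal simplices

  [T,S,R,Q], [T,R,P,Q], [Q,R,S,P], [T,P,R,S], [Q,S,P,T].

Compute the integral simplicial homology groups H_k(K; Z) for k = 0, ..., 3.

H_0 ≅ Z,  H_1 = 0,  H_2 = 0,  H_3 ≅ Z.

We work with the vertex ordering P < Q < R < S < T. The simplices of K, each written with vertices in increasing order, are:

  0-simplices (5): P, Q, R, S, T
  1-simplices (10): PQ, PR, PS, PT, QR, QS, QT, RS, RT, ST
  2-simplices (10): PQR, PQS, PQT, PRS, PRT, PST, QRS, QRT, QST, RST
  3-simplices (5): PQRS, PQRT, PQST, PRST, QRST

giving chain groups C_0 ≅ Z^5, C_1 ≅ Z^10, C_2 ≅ Z^10, C_3 ≅ Z^5.

The boundary map ∂_1: C_1 → C_0 is given by ∂[p,q] = [q] − [p].
The resulting 5×10 matrix has rank 4, and its Smith normal form has invariant factors (1,1,1,1).

The boundary map ∂_2: C_2 → C_1 sends each 2-simplex [p,q,r] to [q,r] − [p,r] + [p,q]. For instance
  ∂RST = ST − RT + RS,
  ∂PRT = RT − PT + PR.
This gives a 10×10 integer matrix of rank 6; reducing to Smith normal form yields diagonal entries (1,1,1,1,1,1).

The boundary map ∂_3: C_3 → C_2 sends each 3-simplex σ to the alternating sum Σ_i (−1)^i (σ with its i-th vertex removed). For instance
  ∂PRST = RST − PST + PRT − PRS,
  ∂PQRT = QRT − PRT + PQT − PQR.
The 10×5 boundary matrix has rank 4 and Smith normal form diag(1,1,1,1).

Computing H_k = (kernel of ∂_k) / (image of ∂_{k+1}):

  H_0: rank C_0 − rank ∂_1 = 5 − 4 = 1, and the invariant factors of ∂_1 are all 1, so H_0 = Z.
  H_1: rank ker ∂_1 − rank ∂_2 = (10 − 4) − 6 = 0, and the invariant factors of ∂_2 are all 1, so H_1 = 0.
  H_2: rank ker ∂_2 − rank ∂_3 = (10 − 6) − 4 = 0, and the invariant factors of ∂_3 are all 1, so H_2 = 0.
  H_3: rank ker ∂_3 − rank ∂_4 = (5 − 4) − 0 = 1, and there is no ∂_4, so H_3 = Z.

As a check, the Euler characteristic is 5 − 10 + 10 − 5 = 0, which agrees with 1 − 0 + 0 − 1 = 0.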